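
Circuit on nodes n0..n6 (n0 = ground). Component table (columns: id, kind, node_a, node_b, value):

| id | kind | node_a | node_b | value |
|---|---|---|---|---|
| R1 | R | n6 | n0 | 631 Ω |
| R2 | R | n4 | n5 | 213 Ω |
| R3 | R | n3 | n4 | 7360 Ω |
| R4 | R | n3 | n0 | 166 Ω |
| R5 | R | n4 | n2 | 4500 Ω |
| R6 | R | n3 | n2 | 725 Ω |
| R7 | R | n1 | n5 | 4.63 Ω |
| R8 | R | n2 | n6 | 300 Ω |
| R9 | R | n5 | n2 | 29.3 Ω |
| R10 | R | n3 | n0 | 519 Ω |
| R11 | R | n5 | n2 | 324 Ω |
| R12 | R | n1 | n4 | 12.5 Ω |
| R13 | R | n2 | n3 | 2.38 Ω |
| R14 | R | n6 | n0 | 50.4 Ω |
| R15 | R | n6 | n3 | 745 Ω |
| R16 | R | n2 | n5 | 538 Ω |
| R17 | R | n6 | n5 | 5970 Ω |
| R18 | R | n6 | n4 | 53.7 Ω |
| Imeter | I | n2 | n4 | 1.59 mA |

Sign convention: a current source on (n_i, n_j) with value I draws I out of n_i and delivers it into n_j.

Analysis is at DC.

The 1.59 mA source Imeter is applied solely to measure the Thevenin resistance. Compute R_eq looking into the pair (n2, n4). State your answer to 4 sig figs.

Apply KCL at each of the 6 non-ground nodes and solve the resulting linear system.
Node n1: branches {R7, R12} → V_1 = 0.01273
Node n2: branches {R5, R6, R8, R9, R11, R13, R16, Imeter} → V_2 = -0.02408
Node n3: branches {R3, R4, R6, R10, R13, R15} → V_3 = -0.02352
Node n4: branches {R2, R3, R5, R12, R18, Imeter} → V_4 = 0.02698
Node n5: branches {R2, R7, R9, R11, R16, R17} → V_5 = 0.007449
Node n6: branches {R1, R8, R14, R15, R17, R18} → V_6 = 0.008728

R_eq = 32.12 Ω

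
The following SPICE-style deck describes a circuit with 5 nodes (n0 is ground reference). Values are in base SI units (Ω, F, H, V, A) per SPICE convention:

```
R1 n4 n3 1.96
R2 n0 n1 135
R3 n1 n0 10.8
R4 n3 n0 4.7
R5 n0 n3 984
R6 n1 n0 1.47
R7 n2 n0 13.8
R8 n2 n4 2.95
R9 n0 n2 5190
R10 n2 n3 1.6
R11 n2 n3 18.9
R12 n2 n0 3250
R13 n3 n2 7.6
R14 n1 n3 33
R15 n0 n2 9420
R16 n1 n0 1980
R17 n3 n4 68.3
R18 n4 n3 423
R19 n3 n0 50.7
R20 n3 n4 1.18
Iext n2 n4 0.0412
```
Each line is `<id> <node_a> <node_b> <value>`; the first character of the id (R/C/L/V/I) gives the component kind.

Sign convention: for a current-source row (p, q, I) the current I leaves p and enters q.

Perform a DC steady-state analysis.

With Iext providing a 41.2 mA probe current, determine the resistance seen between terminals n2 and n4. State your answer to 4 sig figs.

MNA unknowns: 4 node voltages V₁..V_4
R1: Y=0.5102 on G[4,3]
R2: Y=0.007407 on G[0,1]
R3: Y=0.09259 on G[1,0]
R4: Y=0.2128 on G[3,0]
R5: Y=0.001016 on G[0,3]
R6: Y=0.6803 on G[1,0]
R7: Y=0.07246 on G[2,0]
R8: Y=0.3390 on G[2,4]
R9: Y=0.0001927 on G[0,2]
R10: Y=0.6250 on G[2,3]
R11: Y=0.05291 on G[2,3]
R12: Y=0.0003077 on G[2,0]
R13: Y=0.1316 on G[3,2]
R14: Y=0.03030 on G[1,3]
R15: Y=0.0001062 on G[0,2]
R16: Y=0.0005051 on G[1,0]
R17: Y=0.01464 on G[3,4]
R18: Y=0.002364 on G[4,3]
R19: Y=0.01972 on G[3,0]
R20: Y=0.8475 on G[3,4]
Iext: z[2]−=0.0412, z[4]+=0.0412
solve → V1=0.0002360, V2=-0.02271, V3=0.006317, V4=0.02462

R_eq = 1.149 Ω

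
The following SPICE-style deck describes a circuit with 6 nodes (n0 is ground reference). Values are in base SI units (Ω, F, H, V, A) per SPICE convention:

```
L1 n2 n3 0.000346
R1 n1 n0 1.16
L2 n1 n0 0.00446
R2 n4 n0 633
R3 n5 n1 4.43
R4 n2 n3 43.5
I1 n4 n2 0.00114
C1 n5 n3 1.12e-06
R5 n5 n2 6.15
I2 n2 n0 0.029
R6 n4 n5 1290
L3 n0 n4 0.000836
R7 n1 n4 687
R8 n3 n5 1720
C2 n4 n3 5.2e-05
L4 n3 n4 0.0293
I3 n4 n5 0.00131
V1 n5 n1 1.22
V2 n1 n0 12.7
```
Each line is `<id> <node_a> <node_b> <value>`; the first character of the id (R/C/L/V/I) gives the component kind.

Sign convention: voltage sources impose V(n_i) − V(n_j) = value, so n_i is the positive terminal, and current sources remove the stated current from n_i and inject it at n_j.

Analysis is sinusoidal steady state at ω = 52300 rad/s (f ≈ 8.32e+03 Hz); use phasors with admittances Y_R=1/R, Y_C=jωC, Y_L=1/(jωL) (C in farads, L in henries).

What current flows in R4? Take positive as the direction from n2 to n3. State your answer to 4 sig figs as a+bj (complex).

0.07797-0.1558j A

Element admittances at ω=52300 rad/s:
  Y(L1) = 0.000-0.05526j S between n2,n3
  Y(R1) = 0.8621+0.000j S between n1,n0
  Y(L2) = 0.000-0.004287j S between n1,n0
  Y(R2) = 0.001580+0.000j S between n4,n0
  Y(R3) = 0.2257+0.000j S between n5,n1
  Y(R4) = 0.02299+0.000j S between n2,n3
  I1: injects 0.00114 A into n2 (from n4)
  Y(C1) = 0.000+0.05858j S between n5,n3
  Y(R5) = 0.1626+0.000j S between n5,n2
  I2: injects 0.029 A into n0 (from n2)
  Y(R6) = 0.0007752+0.000j S between n4,n5
  Y(L3) = 0.000-0.02287j S between n0,n4
  Y(R7) = 0.001456+0.000j S between n1,n4
  Y(R8) = 0.0005814+0.000j S between n3,n5
  Y(C2) = 0.000+2.720j S between n4,n3
  Y(L4) = 0.000-0.0006526j S between n3,n4
  I3: injects 0.00131 A into n5 (from n4)
  V1: constraint V(n5)−V(n1) = 1.22
  V2: constraint V(n1)−V(n0) = 12.7
Assemble and solve the 7×7 MNA system:
  V(n1)=12.70+0.000j  V(n2)=15.57+2.111j  V(n3)=12.18+8.887j  V(n4)=12.27+8.970j  V(n5)=13.92+0.000j
  i(V1)=-0.5283+0.2534j  i(V2)=-11.20+0.3209j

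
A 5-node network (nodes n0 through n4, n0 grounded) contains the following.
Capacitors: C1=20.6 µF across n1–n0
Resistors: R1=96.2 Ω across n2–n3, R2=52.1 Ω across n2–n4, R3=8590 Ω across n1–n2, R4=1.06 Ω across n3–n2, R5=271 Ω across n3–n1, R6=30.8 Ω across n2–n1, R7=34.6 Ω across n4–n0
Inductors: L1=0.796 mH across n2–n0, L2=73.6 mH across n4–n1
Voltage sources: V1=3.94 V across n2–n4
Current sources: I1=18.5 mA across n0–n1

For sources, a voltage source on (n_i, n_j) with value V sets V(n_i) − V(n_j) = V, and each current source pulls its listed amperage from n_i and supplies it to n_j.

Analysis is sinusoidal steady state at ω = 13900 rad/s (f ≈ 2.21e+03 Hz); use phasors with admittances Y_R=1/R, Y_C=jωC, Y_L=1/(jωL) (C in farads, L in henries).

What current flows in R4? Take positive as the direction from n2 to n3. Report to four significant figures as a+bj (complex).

0.001986+0.003456j A

MNA unknowns: 4 node voltages V₁..V_4 plus 1 source current (V1)
C1: Y=0.000+0.2863j on G[1,0]
R1: Y=0.01040+0.000j on G[2,3]
R2: Y=0.01919+0.000j on G[2,4]
R3: Y=0.0001164+0.000j on G[1,2]
R4: Y=0.9434+0.000j on G[3,2]
R5: Y=0.003690+0.000j on G[3,1]
R6: Y=0.03247+0.000j on G[2,1]
R7: Y=0.02890+0.000j on G[4,0]
L1: Y=0.000-0.09038j on G[2,0]
L2: Y=0.000-0.0009775j on G[4,1]
V1: row V2−V4=3.94, i_V1 at 2,4
I1: z[0]−=0.0185, z[1]+=0.0185
solve → V1=0.1320-0.1370j, V2=0.6783+0.8136j, V3=0.6762+0.8099j, V4=-3.262+0.8136j
aux → i_V1=-0.1690+0.02683j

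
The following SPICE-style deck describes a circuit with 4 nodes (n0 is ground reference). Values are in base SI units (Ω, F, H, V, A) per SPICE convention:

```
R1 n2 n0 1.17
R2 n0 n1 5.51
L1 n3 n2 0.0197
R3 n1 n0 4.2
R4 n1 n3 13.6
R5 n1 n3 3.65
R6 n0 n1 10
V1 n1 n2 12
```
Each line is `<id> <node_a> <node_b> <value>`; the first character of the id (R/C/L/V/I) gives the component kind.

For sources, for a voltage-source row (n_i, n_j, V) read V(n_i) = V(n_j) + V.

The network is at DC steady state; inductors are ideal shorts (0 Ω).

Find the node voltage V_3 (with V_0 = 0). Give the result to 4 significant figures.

MNA unknowns: 3 node voltages V₁..V_3 plus 2 source currents (L1, V1)
R1: Y=0.8547 on G[2,0]
R2: Y=0.1815 on G[0,1]
L1: row V3−V2=0, i_L1 at 3,2
R3: Y=0.2381 on G[1,0]
R4: Y=0.07353 on G[1,3]
R5: Y=0.2740 on G[1,3]
R6: Y=0.1000 on G[0,1]
V1: row V1−V2=12, i_V1 at 1,2
solve → V1=7.463, V2=-4.537, V3=-4.537
aux → i_L1=4.170, i_V1=-8.048

-4.537 V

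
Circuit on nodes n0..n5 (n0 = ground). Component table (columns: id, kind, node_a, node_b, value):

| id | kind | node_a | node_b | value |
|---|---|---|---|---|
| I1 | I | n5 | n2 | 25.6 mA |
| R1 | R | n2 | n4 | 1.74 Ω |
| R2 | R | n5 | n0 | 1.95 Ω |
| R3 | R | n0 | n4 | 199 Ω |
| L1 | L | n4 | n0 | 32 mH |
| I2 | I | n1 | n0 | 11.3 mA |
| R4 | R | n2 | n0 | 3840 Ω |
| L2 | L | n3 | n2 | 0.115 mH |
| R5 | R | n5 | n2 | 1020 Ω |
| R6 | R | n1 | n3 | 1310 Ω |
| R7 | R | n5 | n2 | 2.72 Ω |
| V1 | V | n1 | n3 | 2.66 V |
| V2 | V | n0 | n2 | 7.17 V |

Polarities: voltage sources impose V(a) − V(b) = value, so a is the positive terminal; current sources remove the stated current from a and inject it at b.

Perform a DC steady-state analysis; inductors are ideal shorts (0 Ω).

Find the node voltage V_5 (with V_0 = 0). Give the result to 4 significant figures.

Element admittances at DC:
  I1: injects 0.0256 A into n2 (from n5)
  Y(R1) = 0.5747 S between n2,n4
  Y(R2) = 0.5128 S between n5,n0
  Y(R3) = 0.005025 S between n0,n4
  L1: short n4↔n0 (DC inductor)
  I2: injects 0.0113 A into n0 (from n1)
  Y(R4) = 0.0002604 S between n2,n0
  L2: short n3↔n2 (DC inductor)
  Y(R5) = 0.0009804 S between n5,n2
  Y(R6) = 0.0007634 S between n1,n3
  Y(R7) = 0.3676 S between n5,n2
  V1: constraint V(n1)−V(n3) = 2.66
  V2: constraint V(n0)−V(n2) = 7.17
Assemble and solve the 9×9 MNA system:
  V(n1)=-4.510  V(n2)=-7.170  V(n3)=-7.170  V(n4)=0.000  V(n5)=-3.028
  i(L1)=-4.121  i(L2)=-0.01130  i(V1)=-0.01333  i(V2)=-5.664

-3.028 V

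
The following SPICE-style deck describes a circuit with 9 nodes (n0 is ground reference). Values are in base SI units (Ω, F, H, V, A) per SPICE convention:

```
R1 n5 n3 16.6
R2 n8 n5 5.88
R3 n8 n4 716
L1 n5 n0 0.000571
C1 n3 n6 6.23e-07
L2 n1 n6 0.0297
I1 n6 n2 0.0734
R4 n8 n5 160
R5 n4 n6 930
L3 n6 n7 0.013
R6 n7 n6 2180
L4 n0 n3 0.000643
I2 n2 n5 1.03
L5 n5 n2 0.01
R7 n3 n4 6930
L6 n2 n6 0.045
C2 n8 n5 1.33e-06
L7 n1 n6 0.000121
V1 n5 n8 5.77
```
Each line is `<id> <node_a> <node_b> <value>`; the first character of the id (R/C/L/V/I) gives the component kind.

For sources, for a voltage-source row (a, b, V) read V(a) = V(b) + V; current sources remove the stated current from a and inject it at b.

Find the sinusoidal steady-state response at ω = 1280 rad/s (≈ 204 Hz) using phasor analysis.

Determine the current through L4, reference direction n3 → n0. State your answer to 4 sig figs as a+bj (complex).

0.01410-0.003136j A

Apply KCL at each of the 8 non-ground nodes and solve the resulting linear system.
Node n1: branches {L2, L7} → V_1 = -0.8839-18.66j
Node n2: branches {I1, I2, L5, L6} → V_2 = -0.1626-13.42j
Node n3: branches {R1, C1, L4, R7} → V_3 = 0.002581+0.01161j
Node n4: branches {R3, R5, R7} → V_4 = -3.445-7.676j
Node n5: branches {R1, R2, L1, R4, I2, L5, C2, V1} → V_5 = -0.002292-0.01031j
Node n6: branches {C1, L2, I1, R5, L3, R6, L6, L7} → V_6 = -0.8839-18.66j
Node n7: branches {L3, R6} → V_7 = -0.8839-18.66j
Node n8: branches {R2, R3, R4, C2, V1} → V_8 = -5.772-0.01031j
Source currents: i(V1)=-1.021+0.0008834j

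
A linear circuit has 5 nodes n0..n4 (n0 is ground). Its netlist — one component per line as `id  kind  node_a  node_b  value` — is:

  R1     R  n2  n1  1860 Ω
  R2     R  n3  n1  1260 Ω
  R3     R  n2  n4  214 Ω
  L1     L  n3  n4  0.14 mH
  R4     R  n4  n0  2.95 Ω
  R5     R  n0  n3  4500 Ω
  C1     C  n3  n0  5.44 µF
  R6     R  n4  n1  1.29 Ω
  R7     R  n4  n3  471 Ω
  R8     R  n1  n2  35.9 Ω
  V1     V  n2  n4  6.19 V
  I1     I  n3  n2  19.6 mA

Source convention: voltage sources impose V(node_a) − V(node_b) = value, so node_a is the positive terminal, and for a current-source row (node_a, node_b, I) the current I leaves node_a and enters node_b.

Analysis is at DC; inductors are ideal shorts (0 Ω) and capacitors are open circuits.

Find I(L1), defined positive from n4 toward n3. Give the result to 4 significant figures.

Element admittances at DC:
  Y(R1) = 0.0005376 S between n2,n1
  Y(R2) = 0.0007937 S between n3,n1
  Y(R3) = 0.004673 S between n2,n4
  L1: short n3↔n4 (DC inductor)
  Y(R4) = 0.3390 S between n4,n0
  Y(R5) = 0.0002222 S between n0,n3
  Y(C1) = 0.000 S between n3,n0
  Y(R6) = 0.7752 S between n4,n1
  Y(R7) = 0.002123 S between n4,n3
  Y(R8) = 0.02786 S between n1,n2
  V1: constraint V(n2)−V(n4) = 6.19
  I1: injects 0.0196 A into n2 (from n3)
Assemble and solve the 6×6 MNA system:
  V(n1)=0.2185  V(n2)=6.190  V(n3)=0.000  V(n4)=0.000
  i(L1)=-0.01943  i(V1)=-0.1789

0.01943 A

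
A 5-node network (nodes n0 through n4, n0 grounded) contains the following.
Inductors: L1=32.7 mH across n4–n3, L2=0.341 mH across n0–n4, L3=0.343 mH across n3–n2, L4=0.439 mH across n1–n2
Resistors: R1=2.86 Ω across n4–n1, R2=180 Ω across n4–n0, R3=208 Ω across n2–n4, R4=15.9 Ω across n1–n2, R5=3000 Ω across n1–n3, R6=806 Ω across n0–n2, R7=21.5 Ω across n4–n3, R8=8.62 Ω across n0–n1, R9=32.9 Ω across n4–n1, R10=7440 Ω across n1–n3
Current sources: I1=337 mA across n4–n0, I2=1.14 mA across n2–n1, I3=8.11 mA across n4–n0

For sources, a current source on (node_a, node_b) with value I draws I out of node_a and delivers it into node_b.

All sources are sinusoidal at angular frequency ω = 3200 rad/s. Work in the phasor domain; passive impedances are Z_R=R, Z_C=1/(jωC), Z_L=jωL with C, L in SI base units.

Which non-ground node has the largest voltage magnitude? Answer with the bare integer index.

Apply KCL at each of the 4 non-ground nodes and solve the resulting linear system.
Node n1: branches {R1, R4, R5, L4, R8, R9, R10, I2} → V_1 = -0.03316-0.2918j
Node n2: branches {R3, L3, R4, L4, R6, I2} → V_2 = -0.02882-0.2958j
Node n3: branches {L1, L3, R5, R7, R10} → V_3 = -0.02516-0.2973j
Node n4: branches {L1, R1, R2, R3, L2, R7, I1, R9, I3} → V_4 = -0.03960-0.3721j

4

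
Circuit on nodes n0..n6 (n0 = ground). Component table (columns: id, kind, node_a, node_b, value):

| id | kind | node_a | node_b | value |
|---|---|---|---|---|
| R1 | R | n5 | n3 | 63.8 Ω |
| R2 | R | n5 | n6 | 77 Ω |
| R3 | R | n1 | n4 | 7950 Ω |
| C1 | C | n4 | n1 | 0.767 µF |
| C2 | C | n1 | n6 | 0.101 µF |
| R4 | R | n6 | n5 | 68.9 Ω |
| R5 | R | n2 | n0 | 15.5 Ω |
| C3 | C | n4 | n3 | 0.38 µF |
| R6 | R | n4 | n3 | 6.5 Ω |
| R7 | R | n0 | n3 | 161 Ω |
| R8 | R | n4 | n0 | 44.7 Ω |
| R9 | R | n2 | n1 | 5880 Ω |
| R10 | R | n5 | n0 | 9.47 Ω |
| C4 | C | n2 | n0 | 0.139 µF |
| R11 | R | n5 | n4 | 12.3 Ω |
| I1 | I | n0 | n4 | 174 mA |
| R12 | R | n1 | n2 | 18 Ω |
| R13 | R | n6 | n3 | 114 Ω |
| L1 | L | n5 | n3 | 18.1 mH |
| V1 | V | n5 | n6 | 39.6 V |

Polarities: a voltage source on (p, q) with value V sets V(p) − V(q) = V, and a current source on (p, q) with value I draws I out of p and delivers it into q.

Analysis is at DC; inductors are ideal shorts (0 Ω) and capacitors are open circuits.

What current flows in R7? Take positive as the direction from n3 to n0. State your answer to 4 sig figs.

MNA unknowns: 6 node voltages V₁..V_6 plus 2 source currents (L1, V1)
R1: Y=0.01567 on G[5,3]
R2: Y=0.01299 on G[5,6]
R3: Y=0.0001258 on G[1,4]
C1: Y=0.000 on G[4,1]
C2: Y=0.000 on G[1,6]
R4: Y=0.01451 on G[6,5]
R5: Y=0.06452 on G[2,0]
C3: Y=0.000 on G[4,3]
R6: Y=0.1538 on G[4,3]
R7: Y=0.006211 on G[0,3]
R8: Y=0.02237 on G[4,0]
R9: Y=0.0001701 on G[2,1]
R10: Y=0.1056 on G[5,0]
C4: Y=0.000 on G[2,0]
R11: Y=0.08130 on G[5,4]
I1: z[0]−=0.174, z[4]+=0.174
R12: Y=0.05556 on G[1,2]
R13: Y=0.008772 on G[6,3]
L1: row V5−V3=0, i_L1 at 5,3
V1: row V5−V6=39.6, i_V1 at 5,6
solve → V1=0.007417, V2=0.003438, V3=1.200, V4=1.771, V5=1.200, V6=-38.40
aux → i_L1=0.2670, i_V1=-1.436

0.007453 A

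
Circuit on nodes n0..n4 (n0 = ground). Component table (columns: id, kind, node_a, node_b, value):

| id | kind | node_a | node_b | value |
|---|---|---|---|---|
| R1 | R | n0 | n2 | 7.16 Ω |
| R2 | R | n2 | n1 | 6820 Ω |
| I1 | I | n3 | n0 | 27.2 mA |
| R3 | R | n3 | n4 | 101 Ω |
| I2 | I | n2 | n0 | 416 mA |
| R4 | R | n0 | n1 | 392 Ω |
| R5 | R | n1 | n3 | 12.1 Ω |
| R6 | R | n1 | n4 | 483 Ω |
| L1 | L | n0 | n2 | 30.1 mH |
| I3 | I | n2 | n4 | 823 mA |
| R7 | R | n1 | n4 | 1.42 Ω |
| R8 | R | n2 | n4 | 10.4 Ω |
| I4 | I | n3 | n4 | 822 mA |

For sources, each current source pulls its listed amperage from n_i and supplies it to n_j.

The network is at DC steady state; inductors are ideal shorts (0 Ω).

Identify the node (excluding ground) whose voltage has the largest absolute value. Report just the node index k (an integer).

MNA unknowns: 4 node voltages V₁..V_4 plus 1 source current (L1)
R1: Y=0.1397 on G[0,2]
R2: Y=0.0001466 on G[2,1]
I1: z[3]−=0.0272, z[0]+=0.0272
R3: Y=0.009901 on G[3,4]
I2: z[2]−=0.416, z[0]+=0.416
R4: Y=0.002551 on G[0,1]
R5: Y=0.08264 on G[1,3]
R6: Y=0.002070 on G[1,4]
L1: row V0−V2=0, i_L1 at 0,2
I3: z[2]−=0.823, z[4]+=0.823
R7: Y=0.7042 on G[1,4]
R8: Y=0.09615 on G[2,4]
I4: z[3]−=0.822, z[4]+=0.822
solve → V1=6.993, V2=0.000, V3=-2.066, V4=8.080
aux → i_L1=0.4610

4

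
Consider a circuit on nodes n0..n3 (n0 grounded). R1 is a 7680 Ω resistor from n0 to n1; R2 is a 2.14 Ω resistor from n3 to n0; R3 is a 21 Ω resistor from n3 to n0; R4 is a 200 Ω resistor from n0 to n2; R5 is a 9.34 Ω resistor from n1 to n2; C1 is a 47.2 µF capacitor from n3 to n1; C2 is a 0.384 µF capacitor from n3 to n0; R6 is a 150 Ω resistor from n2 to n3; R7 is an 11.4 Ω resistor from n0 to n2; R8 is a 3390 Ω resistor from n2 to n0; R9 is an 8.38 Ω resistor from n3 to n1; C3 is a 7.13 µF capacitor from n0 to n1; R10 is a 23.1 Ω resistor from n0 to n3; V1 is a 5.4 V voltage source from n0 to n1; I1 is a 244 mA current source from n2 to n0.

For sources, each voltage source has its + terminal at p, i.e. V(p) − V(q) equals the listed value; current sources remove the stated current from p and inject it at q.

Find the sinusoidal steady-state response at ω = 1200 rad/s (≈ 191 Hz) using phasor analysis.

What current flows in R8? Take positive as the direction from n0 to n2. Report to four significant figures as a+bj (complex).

MNA unknowns: 3 node voltages V₁..V_3 plus 1 source current (V1)
R1: Y=0.0001302+0.000j on G[0,1]
R2: Y=0.4673+0.000j on G[3,0]
R3: Y=0.04762+0.000j on G[3,0]
R4: Y=0.005000+0.000j on G[0,2]
R5: Y=0.1071+0.000j on G[1,2]
C1: Y=0.000+0.05664j on G[3,1]
C2: Y=0.000+0.0004608j on G[3,0]
R6: Y=0.006667+0.000j on G[2,3]
R7: Y=0.08772+0.000j on G[0,2]
R8: Y=0.0002950+0.000j on G[2,0]
R9: Y=0.1193+0.000j on G[3,1]
C3: Y=0.000+0.008556j on G[0,1]
R10: Y=0.04329+0.000j on G[0,3]
V1: row V0−V1=5.4, i_V1 at 0,1
I1: z[2]−=0.244, z[0]+=0.244
solve → V1=-5.400+0.000j, V2=-4.009-0.01170j, V3=-1.011-0.3628j
aux → i_V1=-0.6939-0.2502j

0.001183+3.451e-06j A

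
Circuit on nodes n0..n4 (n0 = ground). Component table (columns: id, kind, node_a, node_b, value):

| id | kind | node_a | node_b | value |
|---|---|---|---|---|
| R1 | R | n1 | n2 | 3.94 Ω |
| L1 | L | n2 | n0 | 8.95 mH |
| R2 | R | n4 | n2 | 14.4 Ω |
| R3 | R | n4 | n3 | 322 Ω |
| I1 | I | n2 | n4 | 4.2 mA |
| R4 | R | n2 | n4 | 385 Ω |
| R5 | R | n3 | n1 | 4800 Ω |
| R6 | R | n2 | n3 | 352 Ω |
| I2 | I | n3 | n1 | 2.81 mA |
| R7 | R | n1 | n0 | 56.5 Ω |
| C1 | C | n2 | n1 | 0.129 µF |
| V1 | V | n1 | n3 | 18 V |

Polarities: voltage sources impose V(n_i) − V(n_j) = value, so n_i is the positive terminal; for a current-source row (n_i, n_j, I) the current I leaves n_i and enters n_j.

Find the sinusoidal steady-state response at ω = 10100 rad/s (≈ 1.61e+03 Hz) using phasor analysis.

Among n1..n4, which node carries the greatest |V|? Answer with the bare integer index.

Element admittances at ω=10100 rad/s:
  Y(R1) = 0.2538+0.000j S between n1,n2
  Y(L1) = 0.000-0.01106j S between n2,n0
  Y(R2) = 0.06944+0.000j S between n4,n2
  Y(R3) = 0.003106+0.000j S between n4,n3
  I1: injects 0.0042 A into n4 (from n2)
  Y(R4) = 0.002597+0.000j S between n2,n4
  Y(R5) = 0.0002083+0.000j S between n3,n1
  Y(R6) = 0.002841+0.000j S between n2,n3
  I2: injects 0.00281 A into n1 (from n3)
  Y(R7) = 0.01770+0.000j S between n1,n0
  Y(C1) = 0.000+0.001303j S between n2,n1
  V1: constraint V(n1)−V(n3) = 18
Assemble and solve the 5×5 MNA system:
  V(n1)=0.1158-0.1753j  V(n2)=-0.2804-0.1852j  V(n3)=-17.88-0.1753j  V(n4)=-0.9520-0.1848j
  i(V1)=-0.1035+5.795e-05j

3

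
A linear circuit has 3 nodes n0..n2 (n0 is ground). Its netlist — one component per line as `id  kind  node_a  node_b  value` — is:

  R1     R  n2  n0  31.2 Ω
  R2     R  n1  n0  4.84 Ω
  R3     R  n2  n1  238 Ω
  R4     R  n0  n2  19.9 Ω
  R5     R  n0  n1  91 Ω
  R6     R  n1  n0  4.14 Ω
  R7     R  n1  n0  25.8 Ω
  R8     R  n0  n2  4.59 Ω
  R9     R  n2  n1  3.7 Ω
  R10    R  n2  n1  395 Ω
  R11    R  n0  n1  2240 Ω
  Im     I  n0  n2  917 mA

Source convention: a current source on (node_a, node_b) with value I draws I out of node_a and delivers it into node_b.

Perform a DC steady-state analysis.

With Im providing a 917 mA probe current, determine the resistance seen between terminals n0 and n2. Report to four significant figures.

R_eq = 2.091 Ω

Apply KCL at each of the 2 non-ground nodes and solve the resulting linear system.
Node n1: branches {R2, R3, R5, R6, R7, R9, R10, R11} → V_1 = 0.6851
Node n2: branches {R1, R3, R4, R8, R9, R10, Im} → V_2 = 1.918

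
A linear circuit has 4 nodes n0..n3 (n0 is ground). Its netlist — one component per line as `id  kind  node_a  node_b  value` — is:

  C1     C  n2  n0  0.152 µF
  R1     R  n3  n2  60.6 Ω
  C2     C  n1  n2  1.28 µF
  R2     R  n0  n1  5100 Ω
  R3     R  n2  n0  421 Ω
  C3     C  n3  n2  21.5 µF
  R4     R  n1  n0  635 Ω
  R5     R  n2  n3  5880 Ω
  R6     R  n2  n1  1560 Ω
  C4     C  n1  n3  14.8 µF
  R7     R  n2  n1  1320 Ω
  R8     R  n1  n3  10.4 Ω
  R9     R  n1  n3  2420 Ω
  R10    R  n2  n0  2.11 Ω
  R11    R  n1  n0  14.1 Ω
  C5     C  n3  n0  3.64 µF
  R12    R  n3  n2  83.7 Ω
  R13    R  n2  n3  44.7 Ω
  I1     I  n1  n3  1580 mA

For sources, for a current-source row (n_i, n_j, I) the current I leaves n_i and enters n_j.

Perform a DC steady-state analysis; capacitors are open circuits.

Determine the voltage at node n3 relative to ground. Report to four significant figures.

Element admittances at DC:
  Y(C1) = 0.000 S between n2,n0
  Y(R1) = 0.01650 S between n3,n2
  Y(C2) = 0.000 S between n1,n2
  Y(R2) = 0.0001961 S between n0,n1
  Y(R3) = 0.002375 S between n2,n0
  Y(C3) = 0.000 S between n3,n2
  Y(R4) = 0.001575 S between n1,n0
  Y(R5) = 0.0001701 S between n2,n3
  Y(R6) = 0.0006410 S between n2,n1
  Y(C4) = 0.000 S between n1,n3
  Y(R7) = 0.0007576 S between n2,n1
  Y(R8) = 0.09615 S between n1,n3
  Y(R9) = 0.0004132 S between n1,n3
  Y(R10) = 0.4739 S between n2,n0
  Y(R11) = 0.07092 S between n1,n0
  Y(C5) = 0.000 S between n3,n0
  Y(R12) = 0.01195 S between n3,n2
  Y(R13) = 0.02237 S between n2,n3
  I1: injects 1.58 A into n3 (from n1)
Assemble and solve the 3×3 MNA system:
  V(n1)=-4.842  V(n2)=0.7389  V(n3)=7.794

7.794 V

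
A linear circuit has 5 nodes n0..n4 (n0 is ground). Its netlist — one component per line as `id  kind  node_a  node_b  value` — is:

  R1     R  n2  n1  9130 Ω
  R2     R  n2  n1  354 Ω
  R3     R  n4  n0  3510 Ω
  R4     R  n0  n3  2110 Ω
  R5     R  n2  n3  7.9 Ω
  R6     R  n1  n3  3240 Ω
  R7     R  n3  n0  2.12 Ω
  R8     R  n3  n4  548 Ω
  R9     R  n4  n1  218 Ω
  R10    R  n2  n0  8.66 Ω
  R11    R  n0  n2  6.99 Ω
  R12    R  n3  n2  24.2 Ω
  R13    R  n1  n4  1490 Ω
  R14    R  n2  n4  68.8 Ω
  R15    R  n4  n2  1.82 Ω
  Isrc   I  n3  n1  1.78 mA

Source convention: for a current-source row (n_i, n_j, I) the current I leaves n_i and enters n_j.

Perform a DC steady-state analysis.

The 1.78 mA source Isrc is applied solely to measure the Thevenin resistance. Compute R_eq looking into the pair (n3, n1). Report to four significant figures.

Element admittances at DC:
  Y(R1) = 0.0001095 S between n2,n1
  Y(R2) = 0.002825 S between n2,n1
  Y(R3) = 0.0002849 S between n4,n0
  Y(R4) = 0.0004739 S between n0,n3
  Y(R5) = 0.1266 S between n2,n3
  Y(R6) = 0.0003086 S between n1,n3
  Y(R7) = 0.4717 S between n3,n0
  Y(R8) = 0.001825 S between n3,n4
  Y(R9) = 0.004587 S between n4,n1
  Y(R10) = 0.1155 S between n2,n0
  Y(R11) = 0.1431 S between n0,n2
  Y(R12) = 0.04132 S between n3,n2
  Y(R13) = 0.0006711 S between n1,n4
  Y(R14) = 0.01453 S between n2,n4
  Y(R15) = 0.5495 S between n4,n2
  Isrc: injects 0.00178 A into n1 (from n3)
Assemble and solve the 4×4 MNA system:
  V(n1)=0.2137  V(n2)=0.003277  V(n3)=-0.001797  V(n4)=0.005195

R_eq = 121.0 Ω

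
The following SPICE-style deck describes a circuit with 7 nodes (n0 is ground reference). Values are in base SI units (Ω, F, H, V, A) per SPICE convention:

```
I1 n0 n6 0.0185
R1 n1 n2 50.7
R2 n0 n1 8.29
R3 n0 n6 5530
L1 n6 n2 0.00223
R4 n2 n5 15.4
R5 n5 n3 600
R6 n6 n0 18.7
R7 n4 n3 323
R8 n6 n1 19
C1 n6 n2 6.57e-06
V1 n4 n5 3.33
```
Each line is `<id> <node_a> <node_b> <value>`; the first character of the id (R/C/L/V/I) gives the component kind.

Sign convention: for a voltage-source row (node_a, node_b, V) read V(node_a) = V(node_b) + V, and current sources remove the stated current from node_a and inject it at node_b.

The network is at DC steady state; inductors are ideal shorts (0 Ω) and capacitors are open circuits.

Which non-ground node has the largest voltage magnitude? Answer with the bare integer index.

4

Element admittances at DC:
  I1: injects 0.0185 A into n6 (from n0)
  Y(R1) = 0.01972 S between n1,n2
  Y(R2) = 0.1206 S between n0,n1
  Y(R3) = 0.0001808 S between n0,n6
  L1: short n6↔n2 (DC inductor)
  Y(R4) = 0.06494 S between n2,n5
  Y(R5) = 0.001667 S between n5,n3
  Y(R6) = 0.05348 S between n6,n0
  Y(R7) = 0.003096 S between n4,n3
  Y(R8) = 0.05263 S between n6,n1
  Y(C1) = 0.000 S between n6,n2
  V1: constraint V(n4)−V(n5) = 3.33
Assemble and solve the 8×8 MNA system:
  V(n1)=0.07015  V(n2)=0.1871  V(n3)=2.352  V(n4)=3.517  V(n5)=0.1871  V(n6)=0.1871
  i(L1)=0.002307  i(V1)=-0.003608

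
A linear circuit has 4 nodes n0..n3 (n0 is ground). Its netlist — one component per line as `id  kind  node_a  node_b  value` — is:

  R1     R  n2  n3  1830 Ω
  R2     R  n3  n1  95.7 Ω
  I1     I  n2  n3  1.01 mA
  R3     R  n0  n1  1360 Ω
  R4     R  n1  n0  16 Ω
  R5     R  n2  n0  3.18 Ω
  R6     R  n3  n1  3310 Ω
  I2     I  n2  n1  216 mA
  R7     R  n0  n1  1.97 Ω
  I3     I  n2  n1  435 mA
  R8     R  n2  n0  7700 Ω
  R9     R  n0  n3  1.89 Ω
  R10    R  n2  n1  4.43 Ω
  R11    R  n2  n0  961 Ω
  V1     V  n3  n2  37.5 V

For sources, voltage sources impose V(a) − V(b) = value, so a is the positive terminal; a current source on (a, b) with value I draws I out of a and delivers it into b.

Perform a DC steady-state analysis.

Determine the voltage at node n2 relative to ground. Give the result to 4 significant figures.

-20.34 V

MNA unknowns: 3 node voltages V₁..V_3 plus 1 source current (V1)
R1: Y=0.0005464 on G[2,3]
R2: Y=0.01045 on G[3,1]
I1: z[2]−=0.00101, z[3]+=0.00101
R3: Y=0.0007353 on G[0,1]
R4: Y=0.06250 on G[1,0]
R5: Y=0.3145 on G[2,0]
R6: Y=0.0003021 on G[3,1]
I2: z[2]−=0.216, z[1]+=0.216
R7: Y=0.5076 on G[0,1]
I3: z[2]−=0.435, z[1]+=0.435
R8: Y=0.0001299 on G[2,0]
R9: Y=0.5291 on G[0,3]
R10: Y=0.2257 on G[2,1]
R11: Y=0.001041 on G[2,0]
V1: row V3−V2=37.5, i_V1 at 3,2
solve → V1=-4.653, V2=-20.34, V3=17.16
aux → i_V1=-9.331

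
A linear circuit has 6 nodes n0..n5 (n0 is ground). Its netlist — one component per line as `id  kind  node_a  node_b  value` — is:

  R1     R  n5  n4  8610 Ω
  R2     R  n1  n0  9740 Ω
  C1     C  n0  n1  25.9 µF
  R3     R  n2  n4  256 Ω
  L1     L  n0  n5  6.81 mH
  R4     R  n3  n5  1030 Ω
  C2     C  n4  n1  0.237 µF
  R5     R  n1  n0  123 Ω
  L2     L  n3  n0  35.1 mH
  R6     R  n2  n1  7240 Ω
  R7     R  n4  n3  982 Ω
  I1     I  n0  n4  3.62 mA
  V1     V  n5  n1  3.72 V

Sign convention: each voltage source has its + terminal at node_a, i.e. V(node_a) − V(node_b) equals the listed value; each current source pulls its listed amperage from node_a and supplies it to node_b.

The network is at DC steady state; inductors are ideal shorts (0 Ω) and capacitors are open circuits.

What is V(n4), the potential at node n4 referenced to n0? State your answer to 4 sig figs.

2.464 V

MNA unknowns: 5 node voltages V₁..V_5 plus 3 source currents (L1, L2, V1)
R1: Y=0.0001161 on G[5,4]
R2: Y=0.0001027 on G[1,0]
C1: Y=0.000 on G[0,1]
R3: Y=0.003906 on G[2,4]
L1: row V0−V5=0, i_L1 at 0,5
R4: Y=0.0009709 on G[3,5]
C2: Y=0.000 on G[4,1]
R5: Y=0.008130 on G[1,0]
L2: row V3−V0=0, i_L2 at 3,0
R6: Y=0.0001381 on G[2,1]
R7: Y=0.001018 on G[4,3]
I1: z[0]−=0.00362, z[4]+=0.00362
V1: row V5−V1=3.72, i_V1 at 5,1
solve → V1=-3.720, V2=2.253, V3=0.000, V4=2.464, V5=0.000
aux → i_L1=-0.03174, i_L2=0.002509, i_V1=-0.03145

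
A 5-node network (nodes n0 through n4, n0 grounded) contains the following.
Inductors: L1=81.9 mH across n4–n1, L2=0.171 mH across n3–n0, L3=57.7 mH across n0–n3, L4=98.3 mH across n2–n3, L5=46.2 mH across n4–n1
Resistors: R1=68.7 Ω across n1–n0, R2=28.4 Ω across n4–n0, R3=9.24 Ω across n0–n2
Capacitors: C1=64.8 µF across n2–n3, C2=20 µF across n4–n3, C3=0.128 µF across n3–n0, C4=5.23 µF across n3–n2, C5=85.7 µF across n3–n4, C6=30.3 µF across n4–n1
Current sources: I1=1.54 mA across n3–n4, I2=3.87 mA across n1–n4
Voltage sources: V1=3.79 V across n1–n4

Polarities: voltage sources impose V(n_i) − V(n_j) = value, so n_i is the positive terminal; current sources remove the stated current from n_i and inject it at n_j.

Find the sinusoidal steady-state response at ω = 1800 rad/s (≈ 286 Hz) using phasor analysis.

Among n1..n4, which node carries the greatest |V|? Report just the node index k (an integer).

1

Apply KCL at each of the 4 non-ground nodes and solve the resulting linear system.
Node n1: branches {L1, R1, I2, C6, L5, V1} → V_1 = 3.728+0.2494j
Node n2: branches {L4, C1, R3, C4} → V_2 = 0.01009-0.007255j
Node n3: branches {L2, L3, L4, C1, I1, C2, C3, C4, C5} → V_3 = 0.003569-0.01632j
Node n4: branches {L1, R2, I1, C2, I2, C5, C6, L5, V1} → V_4 = -0.06167+0.2494j
Source currents: i(V1)=-0.05814-0.1391j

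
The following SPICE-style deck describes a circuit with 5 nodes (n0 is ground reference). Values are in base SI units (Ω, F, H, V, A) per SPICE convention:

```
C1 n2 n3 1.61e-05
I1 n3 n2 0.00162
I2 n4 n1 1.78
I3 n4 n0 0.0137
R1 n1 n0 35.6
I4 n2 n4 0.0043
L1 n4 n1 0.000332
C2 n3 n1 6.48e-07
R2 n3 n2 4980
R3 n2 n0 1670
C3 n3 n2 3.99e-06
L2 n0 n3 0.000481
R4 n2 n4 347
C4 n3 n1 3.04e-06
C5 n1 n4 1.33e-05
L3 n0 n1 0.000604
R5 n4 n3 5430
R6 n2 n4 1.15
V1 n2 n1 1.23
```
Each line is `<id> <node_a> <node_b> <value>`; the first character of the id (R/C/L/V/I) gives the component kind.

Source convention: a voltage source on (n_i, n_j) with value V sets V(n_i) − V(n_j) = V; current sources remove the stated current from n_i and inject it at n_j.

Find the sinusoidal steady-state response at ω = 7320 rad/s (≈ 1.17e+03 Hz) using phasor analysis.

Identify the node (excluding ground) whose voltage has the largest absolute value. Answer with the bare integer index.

Element admittances at ω=7320 rad/s:
  Y(C1) = 0.000+0.1179j S between n2,n3
  I1: injects 0.00162 A into n2 (from n3)
  I2: injects 1.78 A into n1 (from n4)
  I3: injects 0.0137 A into n0 (from n4)
  Y(R1) = 0.02809+0.000j S between n1,n0
  I4: injects 0.0043 A into n4 (from n2)
  Y(L1) = 0.000-0.4115j S between n4,n1
  Y(C2) = 0.000+0.004743j S between n3,n1
  Y(R2) = 0.0002008+0.000j S between n3,n2
  Y(R3) = 0.0005988+0.000j S between n2,n0
  Y(C3) = 0.000+0.02921j S between n3,n2
  Y(L2) = 0.000-0.2840j S between n0,n3
  Y(R4) = 0.002882+0.000j S between n2,n4
  Y(C4) = 0.000+0.02225j S between n3,n1
  Y(C5) = 0.000+0.09736j S between n1,n4
  Y(L3) = 0.000-0.2262j S between n0,n1
  Y(R5) = 0.0001842+0.000j S between n4,n3
  Y(R6) = 0.8696+0.000j S between n2,n4
  V1: constraint V(n2)−V(n1) = 1.23
Assemble and solve the 5×5 MNA system:
  V(n1)=-2.058-0.2335j  V(n2)=-0.8284-0.2335j  V(n3)=1.616+0.3430j  V(n4)=-2.784-0.4947j
  i(V1)=-1.793+0.1317j

4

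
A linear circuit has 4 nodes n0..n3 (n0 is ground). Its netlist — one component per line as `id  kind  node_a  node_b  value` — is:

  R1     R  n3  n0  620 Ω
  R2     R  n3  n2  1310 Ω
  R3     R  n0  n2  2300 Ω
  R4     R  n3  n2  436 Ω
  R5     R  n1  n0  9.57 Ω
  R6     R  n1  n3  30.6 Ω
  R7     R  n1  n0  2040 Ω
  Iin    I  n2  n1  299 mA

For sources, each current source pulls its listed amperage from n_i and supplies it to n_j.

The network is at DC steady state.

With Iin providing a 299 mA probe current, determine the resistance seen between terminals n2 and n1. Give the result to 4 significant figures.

R_eq = 308.8 Ω

Element admittances at DC:
  Y(R1) = 0.001613 S between n3,n0
  Y(R2) = 0.0007634 S between n3,n2
  Y(R3) = 0.0004348 S between n0,n2
  Y(R4) = 0.002294 S between n3,n2
  Y(R5) = 0.1045 S between n1,n0
  Y(R6) = 0.03268 S between n1,n3
  Y(R7) = 0.0004902 S between n1,n0
  Iin: injects 0.299 A into n1 (from n2)
Assemble and solve the 3×3 MNA system:
  V(n1)=0.4892  V(n2)=-91.84  V(n3)=-7.088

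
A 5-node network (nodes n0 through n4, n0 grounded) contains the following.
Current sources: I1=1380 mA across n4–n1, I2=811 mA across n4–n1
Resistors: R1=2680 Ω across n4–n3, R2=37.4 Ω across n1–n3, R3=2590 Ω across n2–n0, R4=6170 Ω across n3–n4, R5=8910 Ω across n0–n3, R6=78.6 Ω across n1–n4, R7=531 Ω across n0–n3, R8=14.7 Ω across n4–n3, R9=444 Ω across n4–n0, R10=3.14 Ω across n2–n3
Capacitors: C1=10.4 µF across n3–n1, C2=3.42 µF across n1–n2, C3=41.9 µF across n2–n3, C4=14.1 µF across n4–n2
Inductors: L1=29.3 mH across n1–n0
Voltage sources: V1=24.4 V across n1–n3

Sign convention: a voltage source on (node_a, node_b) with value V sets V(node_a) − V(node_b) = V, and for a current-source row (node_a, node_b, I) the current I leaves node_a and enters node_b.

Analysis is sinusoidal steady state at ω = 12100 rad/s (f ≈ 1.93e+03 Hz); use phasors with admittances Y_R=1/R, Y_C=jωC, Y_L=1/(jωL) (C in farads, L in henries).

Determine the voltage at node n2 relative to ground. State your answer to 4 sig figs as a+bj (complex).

Element admittances at ω=12100 rad/s:
  I1: injects 1.38 A into n1 (from n4)
  Y(R1) = 0.0003731+0.000j S between n4,n3
  Y(R2) = 0.02674+0.000j S between n1,n3
  Y(R3) = 0.0003861+0.000j S between n2,n0
  Y(R4) = 0.0001621+0.000j S between n3,n4
  Y(R5) = 0.0001122+0.000j S between n0,n3
  Y(R6) = 0.01272+0.000j S between n1,n4
  I2: injects 0.811 A into n1 (from n4)
  Y(C1) = 0.000+0.1258j S between n3,n1
  Y(R7) = 0.001883+0.000j S between n0,n3
  Y(L1) = 0.000-0.002821j S between n1,n0
  Y(R8) = 0.06803+0.000j S between n4,n3
  Y(C2) = 0.000+0.04138j S between n1,n2
  Y(R9) = 0.002252+0.000j S between n4,n0
  Y(C3) = 0.000+0.5070j S between n2,n3
  Y(R10) = 0.3185+0.000j S between n2,n3
  Y(C4) = 0.000+0.1706j S between n4,n2
  V1: constraint V(n1)−V(n3) = 24.4
Assemble and solve the 5×5 MNA system:
  V(n1)=22.21+8.457j  V(n2)=-3.080+10.45j  V(n3)=-2.186+8.457j  V(n4)=-8.127+18.54j
  i(V1)=1.046-3.926j

-3.080+10.45j V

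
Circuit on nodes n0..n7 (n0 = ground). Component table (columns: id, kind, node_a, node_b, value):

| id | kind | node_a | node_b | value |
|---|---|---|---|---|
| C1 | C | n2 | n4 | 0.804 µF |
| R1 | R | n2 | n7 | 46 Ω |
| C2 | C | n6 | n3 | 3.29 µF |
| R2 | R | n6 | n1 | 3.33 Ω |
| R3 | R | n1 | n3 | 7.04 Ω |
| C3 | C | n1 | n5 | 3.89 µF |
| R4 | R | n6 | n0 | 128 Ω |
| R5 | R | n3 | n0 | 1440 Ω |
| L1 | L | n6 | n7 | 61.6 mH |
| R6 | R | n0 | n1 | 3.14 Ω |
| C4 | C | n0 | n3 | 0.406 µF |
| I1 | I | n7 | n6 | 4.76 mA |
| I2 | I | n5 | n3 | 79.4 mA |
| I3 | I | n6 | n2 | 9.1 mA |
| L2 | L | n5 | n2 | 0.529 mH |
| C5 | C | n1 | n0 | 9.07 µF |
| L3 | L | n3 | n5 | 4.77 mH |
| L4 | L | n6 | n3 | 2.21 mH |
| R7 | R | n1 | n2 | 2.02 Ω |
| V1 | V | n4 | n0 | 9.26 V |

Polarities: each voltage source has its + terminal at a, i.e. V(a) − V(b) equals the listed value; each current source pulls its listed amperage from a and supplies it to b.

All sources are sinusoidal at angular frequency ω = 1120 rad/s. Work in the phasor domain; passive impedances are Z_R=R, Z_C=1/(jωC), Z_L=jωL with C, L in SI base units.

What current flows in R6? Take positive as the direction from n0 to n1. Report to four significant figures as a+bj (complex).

Apply KCL at each of the 7 non-ground nodes and solve the resulting linear system.
Node n1: branches {R2, R3, C3, R6, C5, R7} → V_1 = -0.001323+0.02460j
Node n2: branches {C1, R1, I3, L2, R7} → V_2 = -0.07665-0.01412j
Node n3: branches {C2, R3, R5, C4, I2, L3, L4} → V_3 = 0.06854+0.1451j
Node n4: branches {C1, V1} → V_4 = 9.260+0.000j
Node n5: branches {C3, I2, L2, L3} → V_5 = -0.06230-0.04073j
Node n6: branches {C2, R2, R4, L1, I1, I3, L4} → V_6 = 0.08664+0.05836j
Node n7: branches {R1, L1, I1} → V_7 = -0.1445-0.1682j
Source currents: i(V1)=1.272e-05-0.008407j

0.0004213-0.007833j A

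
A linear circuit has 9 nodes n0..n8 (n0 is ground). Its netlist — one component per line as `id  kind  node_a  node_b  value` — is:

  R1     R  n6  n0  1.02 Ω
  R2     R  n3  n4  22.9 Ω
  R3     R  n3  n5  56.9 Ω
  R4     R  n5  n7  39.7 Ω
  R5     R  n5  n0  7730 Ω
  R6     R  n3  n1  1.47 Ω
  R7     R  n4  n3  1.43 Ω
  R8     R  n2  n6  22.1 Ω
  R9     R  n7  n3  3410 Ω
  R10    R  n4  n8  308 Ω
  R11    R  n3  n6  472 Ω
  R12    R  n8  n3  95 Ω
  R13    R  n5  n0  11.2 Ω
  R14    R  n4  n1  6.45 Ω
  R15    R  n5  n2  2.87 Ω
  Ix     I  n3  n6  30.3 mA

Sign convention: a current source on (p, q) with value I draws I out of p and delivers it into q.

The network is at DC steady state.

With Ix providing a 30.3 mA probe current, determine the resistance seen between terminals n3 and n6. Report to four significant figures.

R_eq = 56.49 Ω

MNA unknowns: 8 node voltages V₁..V_8
R1: Y=0.9804 on G[6,0]
R2: Y=0.04367 on G[3,4]
R3: Y=0.01757 on G[3,5]
R4: Y=0.02519 on G[5,7]
R5: Y=0.0001294 on G[5,0]
R6: Y=0.6803 on G[3,1]
R7: Y=0.6993 on G[4,3]
R8: Y=0.04525 on G[2,6]
R9: Y=0.0002933 on G[7,3]
R10: Y=0.003247 on G[4,8]
R11: Y=0.002119 on G[3,6]
R12: Y=0.01053 on G[8,3]
R13: Y=0.08929 on G[5,0]
R14: Y=0.1550 on G[4,1]
R15: Y=0.3484 on G[5,2]
Ix: z[3]−=0.0303, z[6]+=0.0303
solve → V1=-1.693, V2=-0.1752, V3=-1.693, V4=-1.693, V5=-0.2004, V6=0.01828, V7=-0.2176, V8=-1.693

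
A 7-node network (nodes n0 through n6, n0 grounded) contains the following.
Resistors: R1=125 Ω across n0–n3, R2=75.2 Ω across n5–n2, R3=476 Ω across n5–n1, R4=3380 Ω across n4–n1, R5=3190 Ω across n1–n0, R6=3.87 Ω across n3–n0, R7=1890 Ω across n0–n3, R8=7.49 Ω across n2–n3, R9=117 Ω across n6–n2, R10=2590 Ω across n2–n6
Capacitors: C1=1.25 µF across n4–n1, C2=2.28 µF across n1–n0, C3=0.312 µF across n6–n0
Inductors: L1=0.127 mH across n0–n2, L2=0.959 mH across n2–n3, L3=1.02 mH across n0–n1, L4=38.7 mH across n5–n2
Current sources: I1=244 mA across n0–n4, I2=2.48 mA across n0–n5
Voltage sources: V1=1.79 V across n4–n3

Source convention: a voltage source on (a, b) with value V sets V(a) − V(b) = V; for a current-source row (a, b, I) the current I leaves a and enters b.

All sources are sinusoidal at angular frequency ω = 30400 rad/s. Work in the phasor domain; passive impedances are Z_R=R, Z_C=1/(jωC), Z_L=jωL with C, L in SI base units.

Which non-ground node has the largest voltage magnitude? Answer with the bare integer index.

4

MNA unknowns: 6 node voltages V₁..V_6 plus 1 source current (V1)
R1: Y=0.008000+0.000j on G[0,3]
R2: Y=0.01330+0.000j on G[5,2]
C1: Y=0.000+0.03800j on G[4,1]
R3: Y=0.002101+0.000j on G[5,1]
R4: Y=0.0002959+0.000j on G[4,1]
C2: Y=0.000+0.06931j on G[1,0]
R5: Y=0.0003135+0.000j on G[1,0]
R6: Y=0.2584+0.000j on G[3,0]
R7: Y=0.0005291+0.000j on G[0,3]
L1: Y=0.000-0.2590j on G[0,2]
C3: Y=0.000+0.009485j on G[6,0]
R8: Y=0.1335+0.000j on G[2,3]
L2: Y=0.000-0.03430j on G[2,3]
R9: Y=0.008547+0.000j on G[6,2]
R10: Y=0.0003861+0.000j on G[2,6]
I1: z[0]−=0.244, z[4]+=0.244
L3: Y=0.000-0.03225j on G[0,1]
L4: Y=0.000-0.0008500j on G[5,2]
I2: z[0]−=0.00248, z[5]+=0.00248
V1: row V4−V3=1.79, i_V1 at 4,3
solve → V1=1.262+0.02532j, V2=0.1958+0.2411j, V3=0.6920+0.007144j, V4=2.482+0.007144j, V5=0.5030+0.2286j, V6=0.2124+0.01564j
aux → i_V1=0.2429-0.04635j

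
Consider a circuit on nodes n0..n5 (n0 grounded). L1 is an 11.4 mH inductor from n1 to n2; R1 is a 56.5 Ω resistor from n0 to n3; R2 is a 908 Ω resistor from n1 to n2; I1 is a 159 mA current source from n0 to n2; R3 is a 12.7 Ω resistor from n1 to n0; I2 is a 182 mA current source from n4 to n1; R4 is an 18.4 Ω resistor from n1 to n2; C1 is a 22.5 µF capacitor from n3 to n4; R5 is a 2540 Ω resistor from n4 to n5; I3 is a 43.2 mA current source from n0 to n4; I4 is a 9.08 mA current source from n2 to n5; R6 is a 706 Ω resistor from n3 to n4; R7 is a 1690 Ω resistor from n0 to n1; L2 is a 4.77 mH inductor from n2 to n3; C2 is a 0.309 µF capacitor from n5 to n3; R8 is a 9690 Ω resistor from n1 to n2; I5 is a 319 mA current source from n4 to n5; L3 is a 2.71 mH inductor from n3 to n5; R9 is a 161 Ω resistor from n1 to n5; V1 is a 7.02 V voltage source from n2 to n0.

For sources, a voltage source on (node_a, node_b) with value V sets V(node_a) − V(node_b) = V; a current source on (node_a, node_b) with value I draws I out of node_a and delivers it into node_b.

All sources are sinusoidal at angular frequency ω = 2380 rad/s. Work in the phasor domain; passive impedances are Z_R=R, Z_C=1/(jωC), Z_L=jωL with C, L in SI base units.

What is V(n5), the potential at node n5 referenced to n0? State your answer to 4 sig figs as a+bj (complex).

MNA unknowns: 5 node voltages V₁..V_5 plus 1 source current (V1)
L1: Y=0.000-0.03686j on G[1,2]
R1: Y=0.01770+0.000j on G[0,3]
R2: Y=0.001101+0.000j on G[1,2]
I1: z[0]−=0.159, z[2]+=0.159
R3: Y=0.07874+0.000j on G[1,0]
I2: z[4]−=0.182, z[1]+=0.182
R4: Y=0.05435+0.000j on G[1,2]
C1: Y=0.000+0.05355j on G[3,4]
R5: Y=0.0003937+0.000j on G[4,5]
I3: z[0]−=0.0432, z[4]+=0.0432
I4: z[2]−=0.00908, z[5]+=0.00908
R6: Y=0.001416+0.000j on G[3,4]
R7: Y=0.0005917+0.000j on G[0,1]
L2: Y=0.000-0.08809j on G[2,3]
C2: Y=0.000+0.0007354j on G[5,3]
R8: Y=0.0001032+0.000j on G[1,2]
I5: z[4]−=0.319, z[5]+=0.319
L3: Y=0.000-0.1550j on G[3,5]
R9: Y=0.006211+0.000j on G[1,5]
V1: row V2−V0=7.02, i_V1 at 2,0
solve → V1=4.516-0.6913j, V2=7.020+0.000j, V3=6.427-2.897j, V4=6.153+5.643j, V5=6.404-0.8476j
aux → i_V1=-0.2698+0.1061j

6.404-0.8476j V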